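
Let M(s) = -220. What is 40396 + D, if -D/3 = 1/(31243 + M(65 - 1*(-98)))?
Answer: 417735035/10341 ≈ 40396.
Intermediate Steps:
D = -1/10341 (D = -3/(31243 - 220) = -3/31023 = -3*1/31023 = -1/10341 ≈ -9.6702e-5)
40396 + D = 40396 - 1/10341 = 417735035/10341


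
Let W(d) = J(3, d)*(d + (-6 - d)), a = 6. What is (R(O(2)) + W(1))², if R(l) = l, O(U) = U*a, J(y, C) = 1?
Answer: 36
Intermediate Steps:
O(U) = 6*U (O(U) = U*6 = 6*U)
W(d) = -6 (W(d) = 1*(d + (-6 - d)) = 1*(-6) = -6)
(R(O(2)) + W(1))² = (6*2 - 6)² = (12 - 6)² = 6² = 36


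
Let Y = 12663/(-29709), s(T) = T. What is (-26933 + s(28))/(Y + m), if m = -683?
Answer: 17762681/451198 ≈ 39.368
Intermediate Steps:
Y = -1407/3301 (Y = 12663*(-1/29709) = -1407/3301 ≈ -0.42623)
(-26933 + s(28))/(Y + m) = (-26933 + 28)/(-1407/3301 - 683) = -26905/(-2255990/3301) = -26905*(-3301/2255990) = 17762681/451198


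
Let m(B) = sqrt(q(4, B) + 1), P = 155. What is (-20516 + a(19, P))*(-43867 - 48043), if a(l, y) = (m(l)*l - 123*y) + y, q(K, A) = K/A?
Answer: 3623643660 - 91910*sqrt(437) ≈ 3.6217e+9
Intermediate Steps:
m(B) = sqrt(1 + 4/B) (m(B) = sqrt(4/B + 1) = sqrt(1 + 4/B))
a(l, y) = -122*y + l*sqrt((4 + l)/l) (a(l, y) = (sqrt((4 + l)/l)*l - 123*y) + y = (l*sqrt((4 + l)/l) - 123*y) + y = (-123*y + l*sqrt((4 + l)/l)) + y = -122*y + l*sqrt((4 + l)/l))
(-20516 + a(19, P))*(-43867 - 48043) = (-20516 + (-122*155 + 19*sqrt((4 + 19)/19)))*(-43867 - 48043) = (-20516 + (-18910 + 19*sqrt((1/19)*23)))*(-91910) = (-20516 + (-18910 + 19*sqrt(23/19)))*(-91910) = (-20516 + (-18910 + 19*(sqrt(437)/19)))*(-91910) = (-20516 + (-18910 + sqrt(437)))*(-91910) = (-39426 + sqrt(437))*(-91910) = 3623643660 - 91910*sqrt(437)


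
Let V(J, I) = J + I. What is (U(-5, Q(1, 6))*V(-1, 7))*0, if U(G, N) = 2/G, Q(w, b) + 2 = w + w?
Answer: 0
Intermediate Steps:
Q(w, b) = -2 + 2*w (Q(w, b) = -2 + (w + w) = -2 + 2*w)
V(J, I) = I + J
(U(-5, Q(1, 6))*V(-1, 7))*0 = ((2/(-5))*(7 - 1))*0 = ((2*(-1/5))*6)*0 = -2/5*6*0 = -12/5*0 = 0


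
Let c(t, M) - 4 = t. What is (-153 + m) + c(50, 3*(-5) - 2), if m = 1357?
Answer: 1258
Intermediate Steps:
c(t, M) = 4 + t
(-153 + m) + c(50, 3*(-5) - 2) = (-153 + 1357) + (4 + 50) = 1204 + 54 = 1258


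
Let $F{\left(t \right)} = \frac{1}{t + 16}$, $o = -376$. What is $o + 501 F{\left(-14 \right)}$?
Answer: $- \frac{251}{2} \approx -125.5$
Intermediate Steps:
$F{\left(t \right)} = \frac{1}{16 + t}$
$o + 501 F{\left(-14 \right)} = -376 + \frac{501}{16 - 14} = -376 + \frac{501}{2} = - \frac{251}{2}$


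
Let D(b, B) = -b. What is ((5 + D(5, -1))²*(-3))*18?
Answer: 0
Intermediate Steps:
((5 + D(5, -1))²*(-3))*18 = ((5 - 1*5)²*(-3))*18 = ((5 - 5)²*(-3))*18 = (0²*(-3))*18 = (0*(-3))*18 = 0*18 = 0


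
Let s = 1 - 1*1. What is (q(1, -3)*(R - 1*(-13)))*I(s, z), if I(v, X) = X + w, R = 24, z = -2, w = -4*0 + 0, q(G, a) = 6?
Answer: -444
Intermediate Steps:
w = 0 (w = 0 + 0 = 0)
s = 0 (s = 1 - 1 = 0)
I(v, X) = X (I(v, X) = X + 0 = X)
(q(1, -3)*(R - 1*(-13)))*I(s, z) = (6*(24 - 1*(-13)))*(-2) = (6*(24 + 13))*(-2) = (6*37)*(-2) = 222*(-2) = -444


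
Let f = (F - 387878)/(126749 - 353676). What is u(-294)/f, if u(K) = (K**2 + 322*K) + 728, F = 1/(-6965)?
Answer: -11860421348720/2701570271 ≈ -4390.2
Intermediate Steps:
F = -1/6965 ≈ -0.00014358
u(K) = 728 + K**2 + 322*K
f = 2701570271/1580546555 (f = (-1/6965 - 387878)/(126749 - 353676) = -2701570271/6965/(-226927) = -2701570271/6965*(-1/226927) = 2701570271/1580546555 ≈ 1.7093)
u(-294)/f = (728 + (-294)**2 + 322*(-294))/(2701570271/1580546555) = (728 + 86436 - 94668)*(1580546555/2701570271) = -7504*1580546555/2701570271 = -11860421348720/2701570271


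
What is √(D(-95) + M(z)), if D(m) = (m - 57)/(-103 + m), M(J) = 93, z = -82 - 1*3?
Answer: √102113/33 ≈ 9.6834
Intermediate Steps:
z = -85 (z = -82 - 3 = -85)
D(m) = (-57 + m)/(-103 + m)
√(D(-95) + M(z)) = √((-57 - 95)/(-103 - 95) + 93) = √(-152/(-198) + 93) = √(-1/198*(-152) + 93) = √(76/99 + 93) = √(9283/99) = √102113/33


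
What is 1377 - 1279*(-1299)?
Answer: 1662798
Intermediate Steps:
1377 - 1279*(-1299) = 1377 + 1661421 = 1662798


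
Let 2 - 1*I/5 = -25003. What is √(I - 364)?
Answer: √124661 ≈ 353.07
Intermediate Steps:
I = 125025 (I = 10 - 5*(-25003) = 10 + 125015 = 125025)
√(I - 364) = √(125025 - 364) = √124661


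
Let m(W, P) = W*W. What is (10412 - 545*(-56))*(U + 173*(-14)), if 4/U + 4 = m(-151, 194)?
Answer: -251114772840/2533 ≈ -9.9137e+7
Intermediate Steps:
m(W, P) = W**2
U = 4/22797 (U = 4/(-4 + (-151)**2) = 4/(-4 + 22801) = 4/22797 ≈ 0.00017546)
(10412 - 545*(-56))*(U + 173*(-14)) = (10412 - 545*(-56))*(4/22797 + 173*(-14)) = (10412 + 30520)*(4/22797 - 2422) = 40932*(-55214330/22797) = -251114772840/2533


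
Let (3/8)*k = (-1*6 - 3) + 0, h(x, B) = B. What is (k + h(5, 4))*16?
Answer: -320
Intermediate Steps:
k = -24 (k = 8*((-1*6 - 3) + 0)/3 = 8*((-6 - 3) + 0)/3 = 8*(-9 + 0)/3 = (8/3)*(-9) = -24)
(k + h(5, 4))*16 = (-24 + 4)*16 = -20*16 = -320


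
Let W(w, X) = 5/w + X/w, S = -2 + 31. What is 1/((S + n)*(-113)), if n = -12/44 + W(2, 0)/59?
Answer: -1298/4219759 ≈ -0.00030760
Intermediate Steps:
S = 29
n = -299/1298 (n = -12/44 + ((5 + 0)/2)/59 = -12*1/44 + ((½)*5)*(1/59) = -3/11 + (5/2)*(1/59) = -3/11 + 5/118 = -299/1298 ≈ -0.23035)
1/((S + n)*(-113)) = 1/((29 - 299/1298)*(-113)) = 1/((37343/1298)*(-113)) = 1/(-4219759/1298) = -1298/4219759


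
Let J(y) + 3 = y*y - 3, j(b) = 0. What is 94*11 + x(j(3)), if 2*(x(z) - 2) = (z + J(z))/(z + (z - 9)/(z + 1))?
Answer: 3109/3 ≈ 1036.3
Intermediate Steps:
J(y) = -6 + y² (J(y) = -3 + (y*y - 3) = -3 + (y² - 3) = -3 + (-3 + y²) = -6 + y²)
x(z) = 2 + (-6 + z + z²)/(2*(z + (-9 + z)/(1 + z))) (x(z) = 2 + ((z + (-6 + z²))/(z + (z - 9)/(z + 1)))/2 = 2 + ((-6 + z + z²)/(z + (-9 + z)/(1 + z)))/2 = 2 + (-6 + z + z²)/(2*(z + (-9 + z)/(1 + z))))
94*11 + x(j(3)) = 94*11 + (-42 + 0³ + 3*0 + 6*0²)/(2*(-9 + 0² + 2*0)) = 1034 + (-42 + 0 + 0 + 6*0)/(2*(-9 + 0 + 0)) = 1034 + (½)*(-42 + 0 + 0 + 0)/(-9) = 1034 + (½)*(-⅑)*(-42) = 1034 + 7/3 = 3109/3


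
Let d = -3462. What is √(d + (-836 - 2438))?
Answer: 4*I*√421 ≈ 82.073*I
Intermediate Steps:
√(d + (-836 - 2438)) = √(-3462 + (-836 - 2438)) = √(-3462 - 3274) = √(-6736) = 4*I*√421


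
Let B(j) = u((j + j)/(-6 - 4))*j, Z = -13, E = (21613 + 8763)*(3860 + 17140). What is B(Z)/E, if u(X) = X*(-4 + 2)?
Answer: 169/1594740000 ≈ 1.0597e-7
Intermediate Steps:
E = 637896000 (E = 30376*21000 = 637896000)
u(X) = -2*X (u(X) = X*(-2) = -2*X)
B(j) = 2*j**2/5 (B(j) = (-2*(j + j)/(-6 - 4))*j = (-2*2*j/(-10))*j = (-2*2*j*(-1)/10)*j = (-(-2)*j/5)*j = (2*j/5)*j = 2*j**2/5)
B(Z)/E = ((2/5)*(-13)**2)/637896000 = ((2/5)*169)*(1/637896000) = (338/5)*(1/637896000) = 169/1594740000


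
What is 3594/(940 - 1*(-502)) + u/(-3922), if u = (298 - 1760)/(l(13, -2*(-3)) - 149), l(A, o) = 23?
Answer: 63355213/25449858 ≈ 2.4894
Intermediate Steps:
u = 731/63 (u = (298 - 1760)/(23 - 149) = -1462/(-126) = -1462*(-1/126) = 731/63 ≈ 11.603)
3594/(940 - 1*(-502)) + u/(-3922) = 3594/(940 - 1*(-502)) + (731/63)/(-3922) = 3594/(940 + 502) + (731/63)*(-1/3922) = 3594/1442 - 731/247086 = 3594*(1/1442) - 731/247086 = 1797/721 - 731/247086 = 63355213/25449858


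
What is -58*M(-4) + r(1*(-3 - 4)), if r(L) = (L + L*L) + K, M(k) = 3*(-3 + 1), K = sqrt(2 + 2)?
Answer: 392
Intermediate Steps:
K = 2 (K = sqrt(4) = 2)
M(k) = -6 (M(k) = 3*(-2) = -6)
r(L) = 2 + L + L**2 (r(L) = (L + L*L) + 2 = (L + L**2) + 2 = 2 + L + L**2)
-58*M(-4) + r(1*(-3 - 4)) = -58*(-6) + (2 + 1*(-3 - 4) + (1*(-3 - 4))**2) = 348 + (2 + 1*(-7) + (1*(-7))**2) = 348 + (2 - 7 + (-7)**2) = 348 + (2 - 7 + 49) = 348 + 44 = 392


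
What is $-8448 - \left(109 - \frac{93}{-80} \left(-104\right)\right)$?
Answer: $- \frac{84361}{10} \approx -8436.1$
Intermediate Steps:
$-8448 - \left(109 - \frac{93}{-80} \left(-104\right)\right) = -8448 - \left(109 - 93 \left(- \frac{1}{80}\right) \left(-104\right)\right) = -8448 - - \frac{119}{10} = -8448 + \left(\frac{1209}{10} - 109\right) = -8448 + \frac{119}{10} = - \frac{84361}{10}$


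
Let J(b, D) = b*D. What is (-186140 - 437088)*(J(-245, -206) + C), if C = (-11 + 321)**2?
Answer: -91346527960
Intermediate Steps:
C = 96100 (C = 310**2 = 96100)
J(b, D) = D*b
(-186140 - 437088)*(J(-245, -206) + C) = (-186140 - 437088)*(-206*(-245) + 96100) = -623228*(50470 + 96100) = -623228*146570 = -91346527960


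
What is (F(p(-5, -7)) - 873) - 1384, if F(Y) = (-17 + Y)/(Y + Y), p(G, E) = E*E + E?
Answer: -189563/84 ≈ -2256.7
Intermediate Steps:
p(G, E) = E + E² (p(G, E) = E² + E = E + E²)
F(Y) = (-17 + Y)/(2*Y) (F(Y) = (-17 + Y)/((2*Y)) = (-17 + Y)*(1/(2*Y)) = (-17 + Y)/(2*Y))
(F(p(-5, -7)) - 873) - 1384 = ((-17 - 7*(1 - 7))/(2*((-7*(1 - 7)))) - 873) - 1384 = ((-17 - 7*(-6))/(2*((-7*(-6)))) - 873) - 1384 = ((½)*(-17 + 42)/42 - 873) - 1384 = ((½)*(1/42)*25 - 873) - 1384 = (25/84 - 873) - 1384 = -73307/84 - 1384 = -189563/84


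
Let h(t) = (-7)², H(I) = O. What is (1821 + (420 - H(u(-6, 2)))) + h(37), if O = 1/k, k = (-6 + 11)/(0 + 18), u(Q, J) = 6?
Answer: 11432/5 ≈ 2286.4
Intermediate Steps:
k = 5/18 ≈ 0.27778
O = 18/5 (O = 1/(5/18) = 18/5 ≈ 3.6000)
H(I) = 18/5
h(t) = 49
(1821 + (420 - H(u(-6, 2)))) + h(37) = (1821 + (420 - 1*18/5)) + 49 = (1821 + (420 - 18/5)) + 49 = (1821 + 2082/5) + 49 = 11187/5 + 49 = 11432/5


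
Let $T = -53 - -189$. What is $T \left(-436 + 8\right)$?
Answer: $-58208$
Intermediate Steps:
$T = 136$ ($T = -53 + 189 = 136$)
$T \left(-436 + 8\right) = 136 \left(-436 + 8\right) = 136 \left(-428\right) = -58208$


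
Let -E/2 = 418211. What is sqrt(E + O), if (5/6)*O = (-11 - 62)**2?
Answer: 2*I*sqrt(5187670)/5 ≈ 911.06*I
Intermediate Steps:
E = -836422 (E = -2*418211 = -836422)
O = 31974/5 (O = 6*(-11 - 62)**2/5 = (6/5)*(-73)**2 = (6/5)*5329 = 31974/5 ≈ 6394.8)
sqrt(E + O) = sqrt(-836422 + 31974/5) = sqrt(-4150136/5) = 2*I*sqrt(5187670)/5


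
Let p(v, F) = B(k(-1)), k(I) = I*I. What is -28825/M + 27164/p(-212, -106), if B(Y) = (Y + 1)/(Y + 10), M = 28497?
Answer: 4257479969/28497 ≈ 1.4940e+5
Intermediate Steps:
k(I) = I²
B(Y) = (1 + Y)/(10 + Y)
p(v, F) = 2/11 (p(v, F) = (1 + (-1)²)/(10 + (-1)²) = (1 + 1)/(10 + 1) = 2/11)
-28825/M + 27164/p(-212, -106) = -28825/28497 + 27164/(2/11) = -28825*1/28497 + 27164*(11/2) = -28825/28497 + 149402 = 4257479969/28497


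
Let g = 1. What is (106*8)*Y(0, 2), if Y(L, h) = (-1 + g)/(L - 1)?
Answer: 0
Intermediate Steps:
Y(L, h) = 0 (Y(L, h) = (-1 + 1)/(L - 1) = 0/(-1 + L) = 0)
(106*8)*Y(0, 2) = (106*8)*0 = 848*0 = 0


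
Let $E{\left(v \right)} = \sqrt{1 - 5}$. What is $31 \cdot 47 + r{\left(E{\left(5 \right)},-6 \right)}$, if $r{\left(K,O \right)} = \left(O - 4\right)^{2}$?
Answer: $1557$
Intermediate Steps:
$E{\left(v \right)} = 2 i$ ($E{\left(v \right)} = \sqrt{-4} = 2 i$)
$r{\left(K,O \right)} = \left(-4 + O\right)^{2}$
$31 \cdot 47 + r{\left(E{\left(5 \right)},-6 \right)} = 31 \cdot 47 + \left(-4 - 6\right)^{2} = 1457 + \left(-10\right)^{2} = 1457 + 100 = 1557$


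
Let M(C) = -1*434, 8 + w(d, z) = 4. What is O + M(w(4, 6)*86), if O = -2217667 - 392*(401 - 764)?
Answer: -2075805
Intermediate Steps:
w(d, z) = -4 (w(d, z) = -8 + 4 = -4)
O = -2075371 (O = -2217667 - 392*(-363) = -2217667 - 1*(-142296) = -2217667 + 142296 = -2075371)
M(C) = -434
O + M(w(4, 6)*86) = -2075371 - 434 = -2075805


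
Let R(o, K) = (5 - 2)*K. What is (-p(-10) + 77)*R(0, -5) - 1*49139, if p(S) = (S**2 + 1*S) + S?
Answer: -49094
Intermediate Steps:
R(o, K) = 3*K
p(S) = S**2 + 2*S (p(S) = (S**2 + S) + S = (S + S**2) + S = S**2 + 2*S)
(-p(-10) + 77)*R(0, -5) - 1*49139 = (-(-10)*(2 - 10) + 77)*(3*(-5)) - 1*49139 = (-(-10)*(-8) + 77)*(-15) - 49139 = (-1*80 + 77)*(-15) - 49139 = (-80 + 77)*(-15) - 49139 = -3*(-15) - 49139 = 45 - 49139 = -49094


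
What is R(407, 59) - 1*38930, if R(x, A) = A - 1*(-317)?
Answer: -38554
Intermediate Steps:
R(x, A) = 317 + A (R(x, A) = A + 317 = 317 + A)
R(407, 59) - 1*38930 = (317 + 59) - 1*38930 = 376 - 38930 = -38554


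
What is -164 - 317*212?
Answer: -67368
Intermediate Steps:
-164 - 317*212 = -164 - 67204 = -67368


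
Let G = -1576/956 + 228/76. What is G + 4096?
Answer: 979267/239 ≈ 4097.4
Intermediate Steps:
G = 323/239 (G = -1576*1/956 + 228*(1/76) = -394/239 + 3 = 323/239 ≈ 1.3515)
G + 4096 = 323/239 + 4096 = 979267/239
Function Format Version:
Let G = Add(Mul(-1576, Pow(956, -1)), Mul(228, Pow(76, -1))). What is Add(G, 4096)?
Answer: Rational(979267, 239) ≈ 4097.4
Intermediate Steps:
G = Rational(323, 239) (G = Add(Mul(-1576, Rational(1, 956)), Mul(228, Rational(1, 76))) = Add(Rational(-394, 239), 3) = Rational(323, 239) ≈ 1.3515)
Add(G, 4096) = Add(Rational(323, 239), 4096) = Rational(979267, 239)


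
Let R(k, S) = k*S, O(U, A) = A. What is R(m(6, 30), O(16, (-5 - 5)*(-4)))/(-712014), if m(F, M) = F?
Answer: -40/118669 ≈ -0.00033707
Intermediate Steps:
R(k, S) = S*k
R(m(6, 30), O(16, (-5 - 5)*(-4)))/(-712014) = (((-5 - 5)*(-4))*6)/(-712014) = (-10*(-4)*6)*(-1/712014) = (40*6)*(-1/712014) = 240*(-1/712014) = -40/118669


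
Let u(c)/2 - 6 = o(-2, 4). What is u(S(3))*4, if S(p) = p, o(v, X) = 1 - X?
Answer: 24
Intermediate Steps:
u(c) = 6 (u(c) = 12 + 2*(1 - 1*4) = 12 + 2*(1 - 4) = 12 + 2*(-3) = 12 - 6 = 6)
u(S(3))*4 = 6*4 = 24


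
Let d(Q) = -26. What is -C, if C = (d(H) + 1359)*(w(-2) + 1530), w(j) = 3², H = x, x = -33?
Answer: -2051487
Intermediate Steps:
H = -33
w(j) = 9
C = 2051487 (C = (-26 + 1359)*(9 + 1530) = 1333*1539 = 2051487)
-C = -1*2051487 = -2051487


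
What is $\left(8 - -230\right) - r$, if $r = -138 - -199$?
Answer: $177$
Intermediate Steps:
$r = 61$ ($r = -138 + 199 = 61$)
$\left(8 - -230\right) - r = \left(8 - -230\right) - 61 = \left(8 + 230\right) - 61 = 238 - 61 = 177$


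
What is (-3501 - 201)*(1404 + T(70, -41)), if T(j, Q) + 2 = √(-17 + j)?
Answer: -5190204 - 3702*√53 ≈ -5.2172e+6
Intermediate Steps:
T(j, Q) = -2 + √(-17 + j)
(-3501 - 201)*(1404 + T(70, -41)) = (-3501 - 201)*(1404 + (-2 + √(-17 + 70))) = -3702*(1404 + (-2 + √53)) = -3702*(1402 + √53) = -5190204 - 3702*√53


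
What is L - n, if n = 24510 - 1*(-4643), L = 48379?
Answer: 19226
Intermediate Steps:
n = 29153 (n = 24510 + 4643 = 29153)
L - n = 48379 - 1*29153 = 48379 - 29153 = 19226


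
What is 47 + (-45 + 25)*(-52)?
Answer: 1087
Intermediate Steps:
47 + (-45 + 25)*(-52) = 47 - 20*(-52) = 47 + 1040 = 1087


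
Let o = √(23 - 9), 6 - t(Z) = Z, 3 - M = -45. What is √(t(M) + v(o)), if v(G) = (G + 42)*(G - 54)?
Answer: 2*√(-574 - 3*√14) ≈ 48.383*I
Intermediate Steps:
M = 48 (M = 3 - 1*(-45) = 3 + 45 = 48)
t(Z) = 6 - Z
o = √14 ≈ 3.7417
v(G) = (-54 + G)*(42 + G) (v(G) = (42 + G)*(-54 + G) = (-54 + G)*(42 + G))
√(t(M) + v(o)) = √((6 - 1*48) + (-2268 + (√14)² - 12*√14)) = √((6 - 48) + (-2268 + 14 - 12*√14)) = √(-42 + (-2254 - 12*√14)) = √(-2296 - 12*√14)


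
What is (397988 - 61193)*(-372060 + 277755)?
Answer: -31761452475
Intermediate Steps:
(397988 - 61193)*(-372060 + 277755) = 336795*(-94305) = -31761452475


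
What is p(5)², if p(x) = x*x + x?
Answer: 900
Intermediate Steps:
p(x) = x + x² (p(x) = x² + x = x + x²)
p(5)² = (5*(1 + 5))² = (5*6)² = 30² = 900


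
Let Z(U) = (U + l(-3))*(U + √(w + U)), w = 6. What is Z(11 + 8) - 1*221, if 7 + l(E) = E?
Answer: -5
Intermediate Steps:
l(E) = -7 + E
Z(U) = (-10 + U)*(U + √(6 + U)) (Z(U) = (U + (-7 - 3))*(U + √(6 + U)) = (U - 10)*(U + √(6 + U)) = (-10 + U)*(U + √(6 + U)))
Z(11 + 8) - 1*221 = ((11 + 8)² - 10*(11 + 8) - 10*√(6 + (11 + 8)) + (11 + 8)*√(6 + (11 + 8))) - 1*221 = (19² - 10*19 - 10*√(6 + 19) + 19*√(6 + 19)) - 221 = (361 - 190 - 10*√25 + 19*√25) - 221 = (361 - 190 - 10*5 + 19*5) - 221 = (361 - 190 - 50 + 95) - 221 = 216 - 221 = -5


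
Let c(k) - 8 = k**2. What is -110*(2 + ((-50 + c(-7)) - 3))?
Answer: -660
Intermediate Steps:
c(k) = 8 + k**2
-110*(2 + ((-50 + c(-7)) - 3)) = -110*(2 + ((-50 + (8 + (-7)**2)) - 3)) = -110*(2 + ((-50 + (8 + 49)) - 3)) = -110*(2 + ((-50 + 57) - 3)) = -110*(2 + (7 - 3)) = -110*(2 + 4) = -110*6 = -660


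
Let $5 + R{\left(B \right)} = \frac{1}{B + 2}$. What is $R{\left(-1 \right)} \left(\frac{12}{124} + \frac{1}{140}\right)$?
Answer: $- \frac{451}{1085} \approx -0.41567$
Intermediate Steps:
$R{\left(B \right)} = -5 + \frac{1}{2 + B}$ ($R{\left(B \right)} = -5 + \frac{1}{B + 2} = -5 + \frac{1}{2 + B}$)
$R{\left(-1 \right)} \left(\frac{12}{124} + \frac{1}{140}\right) = \frac{-9 - -5}{2 - 1} \left(\frac{12}{124} + \frac{1}{140}\right) = \frac{-9 + 5}{1} \left(12 \cdot \frac{1}{124} + \frac{1}{140}\right) = 1 \left(-4\right) \left(\frac{3}{31} + \frac{1}{140}\right) = \left(-4\right) \frac{451}{4340} = - \frac{451}{1085}$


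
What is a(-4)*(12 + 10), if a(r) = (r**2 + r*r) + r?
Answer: 616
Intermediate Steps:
a(r) = r + 2*r**2 (a(r) = (r**2 + r**2) + r = 2*r**2 + r = r + 2*r**2)
a(-4)*(12 + 10) = (-4*(1 + 2*(-4)))*(12 + 10) = -4*(1 - 8)*22 = -4*(-7)*22 = 28*22 = 616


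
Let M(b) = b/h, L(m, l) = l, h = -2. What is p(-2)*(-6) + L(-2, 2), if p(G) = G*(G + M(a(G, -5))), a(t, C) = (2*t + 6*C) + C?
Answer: 212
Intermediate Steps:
a(t, C) = 2*t + 7*C
M(b) = -b/2 (M(b) = b/(-2) = b*(-½) = -b/2)
p(G) = 35*G/2 (p(G) = G*(G - (2*G + 7*(-5))/2) = G*(G - (2*G - 35)/2) = G*(G - (-35 + 2*G)/2) = G*(G + (35/2 - G)) = G*(35/2) = 35*G/2)
p(-2)*(-6) + L(-2, 2) = ((35/2)*(-2))*(-6) + 2 = -35*(-6) + 2 = 210 + 2 = 212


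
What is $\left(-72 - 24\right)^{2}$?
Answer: $9216$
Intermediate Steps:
$\left(-72 - 24\right)^{2} = \left(-96\right)^{2} = 9216$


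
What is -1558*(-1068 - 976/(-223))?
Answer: 369538904/223 ≈ 1.6571e+6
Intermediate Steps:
-1558*(-1068 - 976/(-223)) = -1558*(-1068 - 976*(-1/223)) = -1558*(-1068 + 976/223) = -1558*(-237188/223) = 369538904/223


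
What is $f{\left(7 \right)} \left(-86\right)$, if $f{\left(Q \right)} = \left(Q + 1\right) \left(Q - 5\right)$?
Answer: $-1376$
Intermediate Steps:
$f{\left(Q \right)} = \left(1 + Q\right) \left(-5 + Q\right)$
$f{\left(7 \right)} \left(-86\right) = \left(-5 + 7^{2} - 28\right) \left(-86\right) = \left(-5 + 49 - 28\right) \left(-86\right) = 16 \left(-86\right) = -1376$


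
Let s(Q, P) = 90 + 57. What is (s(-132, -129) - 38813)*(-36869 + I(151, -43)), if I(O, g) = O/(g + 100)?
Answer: 81252036412/57 ≈ 1.4255e+9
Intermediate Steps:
s(Q, P) = 147
I(O, g) = O/(100 + g)
(s(-132, -129) - 38813)*(-36869 + I(151, -43)) = (147 - 38813)*(-36869 + 151/(100 - 43)) = -38666*(-36869 + 151/57) = -38666*(-2101382/57) = 81252036412/57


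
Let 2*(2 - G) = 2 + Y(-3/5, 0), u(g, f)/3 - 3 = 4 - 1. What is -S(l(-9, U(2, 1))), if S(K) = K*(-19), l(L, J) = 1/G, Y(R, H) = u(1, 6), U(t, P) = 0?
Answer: -19/8 ≈ -2.3750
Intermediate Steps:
u(g, f) = 18 (u(g, f) = 9 + 3*(4 - 1) = 9 + 3*3 = 9 + 9 = 18)
Y(R, H) = 18
G = -8 (G = 2 - (2 + 18)/2 = 2 - ½*20 = 2 - 10 = -8)
l(L, J) = -⅛ (l(L, J) = 1/(-8) = -⅛)
S(K) = -19*K
-S(l(-9, U(2, 1))) = -(-19)*(-1)/8 = -1*19/8 = -19/8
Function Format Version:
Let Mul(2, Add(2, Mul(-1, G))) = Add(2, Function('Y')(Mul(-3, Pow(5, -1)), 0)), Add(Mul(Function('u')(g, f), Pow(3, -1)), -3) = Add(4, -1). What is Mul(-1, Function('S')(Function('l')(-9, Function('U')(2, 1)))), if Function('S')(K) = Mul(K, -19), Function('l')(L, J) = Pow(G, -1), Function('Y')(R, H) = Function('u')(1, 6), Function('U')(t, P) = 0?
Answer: Rational(-19, 8) ≈ -2.3750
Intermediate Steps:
Function('u')(g, f) = 18 (Function('u')(g, f) = Add(9, Mul(3, Add(4, -1))) = Add(9, Mul(3, 3)) = Add(9, 9) = 18)
Function('Y')(R, H) = 18
G = -8 (G = Add(2, Mul(Rational(-1, 2), Add(2, 18))) = Add(2, Mul(Rational(-1, 2), 20)) = Add(2, -10) = -8)
Function('l')(L, J) = Rational(-1, 8) (Function('l')(L, J) = Pow(-8, -1) = Rational(-1, 8))
Function('S')(K) = Mul(-19, K)
Mul(-1, Function('S')(Function('l')(-9, Function('U')(2, 1)))) = Mul(-1, Mul(-19, Rational(-1, 8))) = Mul(-1, Rational(19, 8)) = Rational(-19, 8)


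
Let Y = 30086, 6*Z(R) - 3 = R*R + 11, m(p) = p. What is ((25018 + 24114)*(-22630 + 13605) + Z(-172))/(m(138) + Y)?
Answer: -443411367/30224 ≈ -14671.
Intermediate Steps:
Z(R) = 7/3 + R²/6 (Z(R) = ½ + (R*R + 11)/6 = ½ + (R² + 11)/6 = ½ + (11 + R²)/6 = ½ + (11/6 + R²/6) = 7/3 + R²/6)
((25018 + 24114)*(-22630 + 13605) + Z(-172))/(m(138) + Y) = ((25018 + 24114)*(-22630 + 13605) + (7/3 + (⅙)*(-172)²))/(138 + 30086) = (49132*(-9025) + (7/3 + (⅙)*29584))/30224 = (-443416300 + (7/3 + 14792/3))*(1/30224) = (-443416300 + 4933)*(1/30224) = -443411367*1/30224 = -443411367/30224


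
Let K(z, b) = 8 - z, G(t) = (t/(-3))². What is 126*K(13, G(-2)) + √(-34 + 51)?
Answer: -630 + √17 ≈ -625.88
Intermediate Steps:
G(t) = t²/9 (G(t) = (t*(-⅓))² = (-t/3)² = t²/9)
126*K(13, G(-2)) + √(-34 + 51) = 126*(8 - 1*13) + √(-34 + 51) = 126*(8 - 13) + √17 = 126*(-5) + √17 = -630 + √17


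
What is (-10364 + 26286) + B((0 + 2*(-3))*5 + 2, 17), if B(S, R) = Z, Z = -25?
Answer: 15897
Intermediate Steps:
B(S, R) = -25
(-10364 + 26286) + B((0 + 2*(-3))*5 + 2, 17) = (-10364 + 26286) - 25 = 15922 - 25 = 15897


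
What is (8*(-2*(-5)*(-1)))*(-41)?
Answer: 3280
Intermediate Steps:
(8*(-2*(-5)*(-1)))*(-41) = (8*(10*(-1)))*(-41) = (8*(-10))*(-41) = -80*(-41) = 3280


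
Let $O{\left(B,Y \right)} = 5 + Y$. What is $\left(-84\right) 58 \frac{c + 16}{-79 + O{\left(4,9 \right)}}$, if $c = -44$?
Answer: $- \frac{136416}{65} \approx -2098.7$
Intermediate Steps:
$\left(-84\right) 58 \frac{c + 16}{-79 + O{\left(4,9 \right)}} = \left(-84\right) 58 \frac{-44 + 16}{-79 + \left(5 + 9\right)} = - 4872 \left(- \frac{28}{-79 + 14}\right) = - 4872 \left(- \frac{28}{-65}\right) = - 4872 \left(\left(-28\right) \left(- \frac{1}{65}\right)\right) = \left(-4872\right) \frac{28}{65} = - \frac{136416}{65}$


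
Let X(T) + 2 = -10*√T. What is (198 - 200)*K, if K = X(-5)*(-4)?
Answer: -16 - 80*I*√5 ≈ -16.0 - 178.89*I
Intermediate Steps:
X(T) = -2 - 10*√T
K = 8 + 40*I*√5 (K = (-2 - 10*I*√5)*(-4) = 8 + 40*I*√5 ≈ 8.0 + 89.443*I)
(198 - 200)*K = (198 - 200)*(8 + 40*I*√5) = -2*(8 + 40*I*√5) = -16 - 80*I*√5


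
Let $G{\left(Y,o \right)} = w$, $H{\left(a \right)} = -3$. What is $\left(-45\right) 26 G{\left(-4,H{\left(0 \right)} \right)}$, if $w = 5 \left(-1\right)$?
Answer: $5850$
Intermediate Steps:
$w = -5$
$G{\left(Y,o \right)} = -5$
$\left(-45\right) 26 G{\left(-4,H{\left(0 \right)} \right)} = \left(-45\right) 26 \left(-5\right) = \left(-1170\right) \left(-5\right) = 5850$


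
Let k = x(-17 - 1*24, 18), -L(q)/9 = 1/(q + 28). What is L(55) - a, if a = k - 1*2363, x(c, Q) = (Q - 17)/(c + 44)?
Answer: 588277/249 ≈ 2362.6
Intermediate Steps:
L(q) = -9/(28 + q) (L(q) = -9/(q + 28) = -9/(28 + q))
x(c, Q) = (-17 + Q)/(44 + c)
k = ⅓ (k = (-17 + 18)/(44 + (-17 - 1*24)) = 1/(44 + (-17 - 24)) = 1/(44 - 41) = 1/3 = (⅓)*1 = ⅓ ≈ 0.33333)
a = -7088/3 (a = ⅓ - 1*2363 = ⅓ - 2363 = -7088/3 ≈ -2362.7)
L(55) - a = -9/(28 + 55) - 1*(-7088/3) = -9/83 + 7088/3 = 588277/249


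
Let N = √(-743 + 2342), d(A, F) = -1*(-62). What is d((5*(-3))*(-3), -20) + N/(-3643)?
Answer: 62 - √1599/3643 ≈ 61.989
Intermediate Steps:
d(A, F) = 62
N = √1599 ≈ 39.987
d((5*(-3))*(-3), -20) + N/(-3643) = 62 + √1599/(-3643) = 62 + √1599*(-1/3643) = 62 - √1599/3643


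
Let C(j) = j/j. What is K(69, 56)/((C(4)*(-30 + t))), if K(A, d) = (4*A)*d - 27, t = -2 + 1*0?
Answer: -15429/32 ≈ -482.16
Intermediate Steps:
C(j) = 1
t = -2 (t = -2 + 0 = -2)
K(A, d) = -27 + 4*A*d (K(A, d) = 4*A*d - 27 = -27 + 4*A*d)
K(69, 56)/((C(4)*(-30 + t))) = (-27 + 4*69*56)/((1*(-30 - 2))) = (-27 + 15456)/((1*(-32))) = 15429/(-32) = 15429*(-1/32) = -15429/32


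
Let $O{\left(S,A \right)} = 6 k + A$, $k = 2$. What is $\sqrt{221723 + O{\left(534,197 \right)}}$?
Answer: $2 \sqrt{55483} \approx 471.1$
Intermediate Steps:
$O{\left(S,A \right)} = 12 + A$ ($O{\left(S,A \right)} = 6 \cdot 2 + A = 12 + A$)
$\sqrt{221723 + O{\left(534,197 \right)}} = \sqrt{221723 + \left(12 + 197\right)} = \sqrt{221723 + 209} = \sqrt{221932} = 2 \sqrt{55483}$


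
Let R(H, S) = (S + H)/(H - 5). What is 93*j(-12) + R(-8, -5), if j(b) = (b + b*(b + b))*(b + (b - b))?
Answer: -308015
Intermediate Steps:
j(b) = b*(b + 2*b²) (j(b) = (b + b*(2*b))*(b + 0) = (b + 2*b²)*b = b*(b + 2*b²))
R(H, S) = (H + S)/(-5 + H)
93*j(-12) + R(-8, -5) = 93*((-12)²*(1 + 2*(-12))) + (-8 - 5)/(-5 - 8) = 93*(144*(1 - 24)) - 13/(-13) = 93*(144*(-23)) - 1/13*(-13) = 93*(-3312) + 1 = -308016 + 1 = -308015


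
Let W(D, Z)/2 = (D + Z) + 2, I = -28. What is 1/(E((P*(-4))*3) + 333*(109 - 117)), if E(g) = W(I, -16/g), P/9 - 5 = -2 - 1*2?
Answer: -27/73324 ≈ -0.00036823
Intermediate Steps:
P = 9 (P = 45 + 9*(-2 - 1*2) = 45 + 9*(-2 - 2) = 45 + 9*(-4) = 45 - 36 = 9)
W(D, Z) = 4 + 2*D + 2*Z (W(D, Z) = 2*((D + Z) + 2) = 2*(2 + D + Z) = 4 + 2*D + 2*Z)
E(g) = -52 - 32/g (E(g) = 4 + 2*(-28) + 2*(-16/g) = 4 - 56 - 32/g = -52 - 32/g)
1/(E((P*(-4))*3) + 333*(109 - 117)) = 1/((-52 - 32/((9*(-4))*3)) + 333*(109 - 117)) = 1/((-52 - 32/((-36*3))) + 333*(-8)) = 1/((-52 - 32/(-108)) - 2664) = 1/((-52 - 32*(-1/108)) - 2664) = 1/((-52 + 8/27) - 2664) = 1/(-1396/27 - 2664) = 1/(-73324/27) = -27/73324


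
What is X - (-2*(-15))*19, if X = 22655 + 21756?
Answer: 43841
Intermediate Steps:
X = 44411
X - (-2*(-15))*19 = 44411 - (-2*(-15))*19 = 44411 - 30*19 = 44411 - 1*570 = 44411 - 570 = 43841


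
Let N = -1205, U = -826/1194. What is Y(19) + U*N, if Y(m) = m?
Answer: 509008/597 ≈ 852.61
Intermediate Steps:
U = -413/597 (U = -826*1/1194 = -413/597 ≈ -0.69179)
Y(19) + U*N = 19 - 413/597*(-1205) = 19 + 497665/597 = 509008/597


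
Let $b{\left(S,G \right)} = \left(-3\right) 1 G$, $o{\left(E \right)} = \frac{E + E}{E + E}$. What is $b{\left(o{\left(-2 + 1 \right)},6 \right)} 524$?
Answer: $-9432$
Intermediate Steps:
$o{\left(E \right)} = 1$ ($o{\left(E \right)} = \frac{2 E}{2 E} = 2 E \frac{1}{2 E} = 1$)
$b{\left(S,G \right)} = - 3 G$
$b{\left(o{\left(-2 + 1 \right)},6 \right)} 524 = \left(-3\right) 6 \cdot 524 = \left(-18\right) 524 = -9432$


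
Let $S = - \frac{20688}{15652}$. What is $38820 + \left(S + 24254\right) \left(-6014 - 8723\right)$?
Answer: $- \frac{1398400155350}{3913} \approx -3.5737 \cdot 10^{8}$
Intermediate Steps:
$S = - \frac{5172}{3913}$ ($S = \left(-20688\right) \frac{1}{15652} = - \frac{5172}{3913} \approx -1.3217$)
$38820 + \left(S + 24254\right) \left(-6014 - 8723\right) = 38820 + \left(- \frac{5172}{3913} + 24254\right) \left(-6014 - 8723\right) = 38820 + \frac{94900730}{3913} \left(-14737\right) = 38820 - \frac{1398552058010}{3913} = - \frac{1398400155350}{3913}$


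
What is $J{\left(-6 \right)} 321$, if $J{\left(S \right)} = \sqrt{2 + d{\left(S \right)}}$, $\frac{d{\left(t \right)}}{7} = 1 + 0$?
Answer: $963$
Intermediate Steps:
$d{\left(t \right)} = 7$ ($d{\left(t \right)} = 7 \left(1 + 0\right) = 7 \cdot 1 = 7$)
$J{\left(S \right)} = 3$ ($J{\left(S \right)} = \sqrt{2 + 7} = \sqrt{9} = 3$)
$J{\left(-6 \right)} 321 = 3 \cdot 321 = 963$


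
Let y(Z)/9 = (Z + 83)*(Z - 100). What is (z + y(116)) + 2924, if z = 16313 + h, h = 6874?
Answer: 54767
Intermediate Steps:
y(Z) = 9*(-100 + Z)*(83 + Z) (y(Z) = 9*((Z + 83)*(Z - 100)) = 9*((83 + Z)*(-100 + Z)) = 9*((-100 + Z)*(83 + Z)) = 9*(-100 + Z)*(83 + Z))
z = 23187 (z = 16313 + 6874 = 23187)
(z + y(116)) + 2924 = (23187 + (-74700 - 153*116 + 9*116**2)) + 2924 = (23187 + (-74700 - 17748 + 9*13456)) + 2924 = (23187 + (-74700 - 17748 + 121104)) + 2924 = (23187 + 28656) + 2924 = 51843 + 2924 = 54767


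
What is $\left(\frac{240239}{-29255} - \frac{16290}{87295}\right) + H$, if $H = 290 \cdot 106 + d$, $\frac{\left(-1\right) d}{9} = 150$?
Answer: $\frac{15007036247059}{510763045} \approx 29382.0$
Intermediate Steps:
$d = -1350$ ($d = \left(-9\right) 150 = -1350$)
$H = 29390$ ($H = 290 \cdot 106 - 1350 = 30740 - 1350 = 29390$)
$\left(\frac{240239}{-29255} - \frac{16290}{87295}\right) + H = \left(\frac{240239}{-29255} - \frac{16290}{87295}\right) + 29390 = \left(240239 \left(- \frac{1}{29255}\right) - \frac{3258}{17459}\right) + 29390 = \left(- \frac{240239}{29255} - \frac{3258}{17459}\right) + 29390 = - \frac{4289645491}{510763045} + 29390 = \frac{15007036247059}{510763045}$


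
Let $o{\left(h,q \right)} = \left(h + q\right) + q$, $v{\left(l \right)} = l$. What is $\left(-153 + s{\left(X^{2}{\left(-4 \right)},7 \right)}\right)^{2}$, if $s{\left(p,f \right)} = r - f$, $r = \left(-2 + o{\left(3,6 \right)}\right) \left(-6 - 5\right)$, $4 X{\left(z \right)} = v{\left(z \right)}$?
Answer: $91809$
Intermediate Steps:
$X{\left(z \right)} = \frac{z}{4}$
$o{\left(h,q \right)} = h + 2 q$
$r = -143$ ($r = \left(-2 + \left(3 + 2 \cdot 6\right)\right) \left(-6 - 5\right) = \left(-2 + \left(3 + 12\right)\right) \left(-11\right) = \left(-2 + 15\right) \left(-11\right) = 13 \left(-11\right) = -143$)
$s{\left(p,f \right)} = -143 - f$
$\left(-153 + s{\left(X^{2}{\left(-4 \right)},7 \right)}\right)^{2} = \left(-153 - 150\right)^{2} = \left(-303\right)^{2} = 91809$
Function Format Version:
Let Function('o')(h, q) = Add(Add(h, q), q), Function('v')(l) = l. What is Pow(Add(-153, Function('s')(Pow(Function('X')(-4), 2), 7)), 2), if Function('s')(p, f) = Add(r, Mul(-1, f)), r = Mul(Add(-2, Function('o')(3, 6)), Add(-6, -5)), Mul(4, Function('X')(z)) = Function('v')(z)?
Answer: 91809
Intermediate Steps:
Function('X')(z) = Mul(Rational(1, 4), z)
Function('o')(h, q) = Add(h, Mul(2, q))
r = -143 (r = Mul(Add(-2, Add(3, Mul(2, 6))), Add(-6, -5)) = Mul(Add(-2, Add(3, 12)), -11) = Mul(Add(-2, 15), -11) = Mul(13, -11) = -143)
Function('s')(p, f) = Add(-143, Mul(-1, f))
Pow(Add(-153, Function('s')(Pow(Function('X')(-4), 2), 7)), 2) = Pow(Add(-153, Add(-143, Mul(-1, 7))), 2) = Pow(Add(-153, Add(-143, -7)), 2) = Pow(Add(-153, -150), 2) = Pow(-303, 2) = 91809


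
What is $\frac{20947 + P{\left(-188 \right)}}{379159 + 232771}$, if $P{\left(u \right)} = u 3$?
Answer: $\frac{1853}{55630} \approx 0.033309$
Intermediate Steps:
$P{\left(u \right)} = 3 u$
$\frac{20947 + P{\left(-188 \right)}}{379159 + 232771} = \frac{20947 + 3 \left(-188\right)}{379159 + 232771} = \frac{20947 - 564}{611930} = 20383 \cdot \frac{1}{611930} = \frac{1853}{55630}$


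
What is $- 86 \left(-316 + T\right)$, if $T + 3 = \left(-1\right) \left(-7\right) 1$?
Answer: $26832$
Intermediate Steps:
$T = 4$ ($T = -3 + \left(-1\right) \left(-7\right) 1 = -3 + 7 \cdot 1 = -3 + 7 = 4$)
$- 86 \left(-316 + T\right) = - 86 \left(-316 + 4\right) = \left(-86\right) \left(-312\right) = 26832$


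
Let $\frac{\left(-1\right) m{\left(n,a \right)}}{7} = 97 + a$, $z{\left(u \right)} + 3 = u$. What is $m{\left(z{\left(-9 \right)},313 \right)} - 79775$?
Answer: $-82645$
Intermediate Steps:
$z{\left(u \right)} = -3 + u$
$m{\left(n,a \right)} = -679 - 7 a$ ($m{\left(n,a \right)} = - 7 \left(97 + a\right) = -679 - 7 a$)
$m{\left(z{\left(-9 \right)},313 \right)} - 79775 = \left(-679 - 2191\right) - 79775 = -2870 - 79775 = -82645$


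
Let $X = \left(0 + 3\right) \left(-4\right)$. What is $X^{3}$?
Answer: $-1728$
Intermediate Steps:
$X = -12$ ($X = 3 \left(-4\right) = -12$)
$X^{3} = \left(-12\right)^{3} = -1728$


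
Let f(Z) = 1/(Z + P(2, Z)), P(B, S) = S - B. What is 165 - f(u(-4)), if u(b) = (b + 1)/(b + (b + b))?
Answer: 497/3 ≈ 165.67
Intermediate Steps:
u(b) = (1 + b)/(3*b) (u(b) = (1 + b)/(b + 2*b) = (1 + b)/((3*b)) = (1 + b)*(1/(3*b)) = (1 + b)/(3*b))
f(Z) = 1/(-2 + 2*Z) (f(Z) = 1/(Z + (Z - 1*2)) = 1/(Z + (Z - 2)) = 1/(Z + (-2 + Z)) = 1/(-2 + 2*Z))
165 - f(u(-4)) = 165 - 1/(2*(-1 + (⅓)*(1 - 4)/(-4))) = 165 - 1/(2*(-1 + (⅓)*(-¼)*(-3))) = 165 - 1/(2*(-1 + ¼)) = 165 - 1/(2*(-¾)) = 165 - (-4)/(2*3) = 165 - 1*(-⅔) = 165 + ⅔ = 497/3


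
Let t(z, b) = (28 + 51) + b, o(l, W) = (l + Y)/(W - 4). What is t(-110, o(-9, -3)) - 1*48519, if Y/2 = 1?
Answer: -48439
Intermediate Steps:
Y = 2 (Y = 2*1 = 2)
o(l, W) = (2 + l)/(-4 + W) (o(l, W) = (l + 2)/(W - 4) = (2 + l)/(-4 + W))
t(z, b) = 79 + b
t(-110, o(-9, -3)) - 1*48519 = (79 + (2 - 9)/(-4 - 3)) - 1*48519 = (79 - 7/(-7)) - 48519 = (79 - ⅐*(-7)) - 48519 = (79 + 1) - 48519 = 80 - 48519 = -48439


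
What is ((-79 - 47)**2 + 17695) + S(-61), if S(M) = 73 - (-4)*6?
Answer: 33668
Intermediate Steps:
S(M) = 97 (S(M) = 73 - 1*(-24) = 73 + 24 = 97)
((-79 - 47)**2 + 17695) + S(-61) = ((-79 - 47)**2 + 17695) + 97 = ((-126)**2 + 17695) + 97 = (15876 + 17695) + 97 = 33571 + 97 = 33668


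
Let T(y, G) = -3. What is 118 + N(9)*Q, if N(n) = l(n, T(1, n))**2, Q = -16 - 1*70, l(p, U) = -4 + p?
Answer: -2032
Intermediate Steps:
Q = -86 (Q = -16 - 70 = -86)
N(n) = (-4 + n)**2
118 + N(9)*Q = 118 + (-4 + 9)**2*(-86) = 118 + 5**2*(-86) = 118 + 25*(-86) = 118 - 2150 = -2032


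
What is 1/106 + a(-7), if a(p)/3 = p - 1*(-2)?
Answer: -1589/106 ≈ -14.991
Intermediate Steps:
a(p) = 6 + 3*p (a(p) = 3*(p - 1*(-2)) = 3*(p + 2) = 3*(2 + p) = 6 + 3*p)
1/106 + a(-7) = 1/106 + (6 + 3*(-7)) = 1/106 + (6 - 21) = 1/106 - 15 = -1589/106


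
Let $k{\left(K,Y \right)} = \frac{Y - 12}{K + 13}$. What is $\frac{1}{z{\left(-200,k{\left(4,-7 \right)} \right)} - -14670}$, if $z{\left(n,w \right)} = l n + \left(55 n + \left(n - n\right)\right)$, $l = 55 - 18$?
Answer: $- \frac{1}{3730} \approx -0.0002681$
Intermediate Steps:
$k{\left(K,Y \right)} = \frac{-12 + Y}{13 + K}$
$l = 37$
$z{\left(n,w \right)} = 92 n$ ($z{\left(n,w \right)} = 37 n + \left(55 n + \left(n - n\right)\right) = 37 n + \left(55 n + 0\right) = 37 n + 55 n = 92 n$)
$\frac{1}{z{\left(-200,k{\left(4,-7 \right)} \right)} - -14670} = \frac{1}{92 \left(-200\right) - -14670} = \frac{1}{-18400 + 14670} = \frac{1}{-3730} = - \frac{1}{3730}$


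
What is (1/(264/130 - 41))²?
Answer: 4225/6416089 ≈ 0.00065850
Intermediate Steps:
(1/(264/130 - 41))² = (1/(264*(1/130) - 41))² = (1/(132/65 - 41))² = (1/(-2533/65))² = (-65/2533)² = 4225/6416089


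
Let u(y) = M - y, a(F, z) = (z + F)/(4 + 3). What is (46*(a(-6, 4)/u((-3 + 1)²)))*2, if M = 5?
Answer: -184/7 ≈ -26.286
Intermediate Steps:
a(F, z) = F/7 + z/7 (a(F, z) = (F + z)/7 = (F + z)*(⅐) = F/7 + z/7)
u(y) = 5 - y
(46*(a(-6, 4)/u((-3 + 1)²)))*2 = (46*(((⅐)*(-6) + (⅐)*4)/(5 - (-3 + 1)²)))*2 = (46*((-6/7 + 4/7)/(5 - 1*(-2)²)))*2 = (46*(-2/(7*(5 - 1*4))))*2 = (46*(-2/(7*(5 - 4))))*2 = (46*(-2/7/1))*2 = (46*(-2/7*1))*2 = (46*(-2/7))*2 = -92/7*2 = -184/7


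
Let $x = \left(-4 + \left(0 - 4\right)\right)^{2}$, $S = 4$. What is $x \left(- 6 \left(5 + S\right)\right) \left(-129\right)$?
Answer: $445824$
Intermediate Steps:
$x = 64$ ($x = \left(-4 - 4\right)^{2} = \left(-8\right)^{2} = 64$)
$x \left(- 6 \left(5 + S\right)\right) \left(-129\right) = 64 \left(- 6 \left(5 + 4\right)\right) \left(-129\right) = 64 \left(\left(-6\right) 9\right) \left(-129\right) = 64 \left(-54\right) \left(-129\right) = \left(-3456\right) \left(-129\right) = 445824$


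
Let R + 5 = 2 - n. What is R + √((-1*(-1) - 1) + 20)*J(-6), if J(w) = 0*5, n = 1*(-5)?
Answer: 2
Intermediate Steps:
n = -5
J(w) = 0
R = 2 (R = -5 + (2 - 1*(-5)) = -5 + (2 + 5) = -5 + 7 = 2)
R + √((-1*(-1) - 1) + 20)*J(-6) = 2 + √((-1*(-1) - 1) + 20)*0 = 2 + √((1 - 1) + 20)*0 = 2 + √(0 + 20)*0 = 2 + √20*0 = 2 + (2*√5)*0 = 2 + 0 = 2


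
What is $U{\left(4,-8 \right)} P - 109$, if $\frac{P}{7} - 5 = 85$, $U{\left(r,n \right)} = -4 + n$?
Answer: $-7669$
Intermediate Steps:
$P = 630$ ($P = 35 + 7 \cdot 85 = 35 + 595 = 630$)
$U{\left(4,-8 \right)} P - 109 = \left(-4 - 8\right) 630 - 109 = \left(-12\right) 630 - 109 = -7560 - 109 = -7669$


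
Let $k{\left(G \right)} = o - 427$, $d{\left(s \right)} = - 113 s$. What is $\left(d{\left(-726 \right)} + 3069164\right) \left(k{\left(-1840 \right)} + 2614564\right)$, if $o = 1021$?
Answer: $8240891119916$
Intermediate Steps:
$k{\left(G \right)} = 594$ ($k{\left(G \right)} = 1021 - 427 = 594$)
$\left(d{\left(-726 \right)} + 3069164\right) \left(k{\left(-1840 \right)} + 2614564\right) = \left(\left(-113\right) \left(-726\right) + 3069164\right) \left(594 + 2614564\right) = \left(82038 + 3069164\right) 2615158 = 3151202 \cdot 2615158 = 8240891119916$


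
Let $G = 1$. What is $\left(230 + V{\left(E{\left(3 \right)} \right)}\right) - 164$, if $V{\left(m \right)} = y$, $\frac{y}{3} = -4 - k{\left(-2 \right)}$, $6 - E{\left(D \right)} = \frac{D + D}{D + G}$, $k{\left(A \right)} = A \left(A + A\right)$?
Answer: $30$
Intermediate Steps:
$k{\left(A \right)} = 2 A^{2}$ ($k{\left(A \right)} = A 2 A = 2 A^{2}$)
$E{\left(D \right)} = 6 - \frac{2 D}{1 + D}$ ($E{\left(D \right)} = 6 - \frac{D + D}{D + 1} = 6 - \frac{2 D}{1 + D}$)
$y = -36$ ($y = 3 \left(-4 - 2 \left(-2\right)^{2}\right) = 3 \left(-4 - 2 \cdot 4\right) = 3 \left(-4 - 8\right) = 3 \left(-12\right) = -36$)
$V{\left(m \right)} = -36$
$\left(230 + V{\left(E{\left(3 \right)} \right)}\right) - 164 = \left(230 - 36\right) - 164 = 194 - 164 = 30$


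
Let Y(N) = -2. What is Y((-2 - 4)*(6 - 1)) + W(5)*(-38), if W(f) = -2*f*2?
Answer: 758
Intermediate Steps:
W(f) = -4*f
Y((-2 - 4)*(6 - 1)) + W(5)*(-38) = -2 - 4*5*(-38) = -2 - 20*(-38) = -2 + 760 = 758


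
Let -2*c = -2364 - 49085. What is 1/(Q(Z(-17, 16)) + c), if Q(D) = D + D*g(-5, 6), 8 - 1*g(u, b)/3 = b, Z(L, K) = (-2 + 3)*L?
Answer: 2/51211 ≈ 3.9054e-5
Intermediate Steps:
Z(L, K) = L (Z(L, K) = 1*L = L)
g(u, b) = 24 - 3*b
Q(D) = 7*D (Q(D) = D + D*(24 - 3*6) = D + D*(24 - 18) = D + D*6 = D + 6*D = 7*D)
c = 51449/2 (c = -(-2364 - 49085)/2 = -1/2*(-51449) = 51449/2 ≈ 25725.)
1/(Q(Z(-17, 16)) + c) = 1/(7*(-17) + 51449/2) = 1/(-119 + 51449/2) = 1/(51211/2) = 2/51211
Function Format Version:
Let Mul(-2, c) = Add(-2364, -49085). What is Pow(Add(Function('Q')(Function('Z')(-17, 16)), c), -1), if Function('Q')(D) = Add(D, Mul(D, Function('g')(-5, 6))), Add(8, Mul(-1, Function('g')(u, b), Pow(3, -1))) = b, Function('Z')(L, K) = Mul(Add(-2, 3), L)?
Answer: Rational(2, 51211) ≈ 3.9054e-5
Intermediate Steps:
Function('Z')(L, K) = L (Function('Z')(L, K) = Mul(1, L) = L)
Function('g')(u, b) = Add(24, Mul(-3, b))
Function('Q')(D) = Mul(7, D) (Function('Q')(D) = Add(D, Mul(D, Add(24, Mul(-3, 6)))) = Add(D, Mul(D, Add(24, -18))) = Add(D, Mul(D, 6)) = Add(D, Mul(6, D)) = Mul(7, D))
c = Rational(51449, 2) (c = Mul(Rational(-1, 2), Add(-2364, -49085)) = Mul(Rational(-1, 2), -51449) = Rational(51449, 2) ≈ 25725.)
Pow(Add(Function('Q')(Function('Z')(-17, 16)), c), -1) = Pow(Add(Mul(7, -17), Rational(51449, 2)), -1) = Pow(Add(-119, Rational(51449, 2)), -1) = Pow(Rational(51211, 2), -1) = Rational(2, 51211)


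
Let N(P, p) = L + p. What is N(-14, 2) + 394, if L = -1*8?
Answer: 388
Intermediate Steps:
L = -8
N(P, p) = -8 + p
N(-14, 2) + 394 = (-8 + 2) + 394 = -6 + 394 = 388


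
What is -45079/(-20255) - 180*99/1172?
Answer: -77027878/5934715 ≈ -12.979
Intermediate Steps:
-45079/(-20255) - 180*99/1172 = -45079*(-1/20255) - 17820*1/1172 = 45079/20255 - 4455/293 = -77027878/5934715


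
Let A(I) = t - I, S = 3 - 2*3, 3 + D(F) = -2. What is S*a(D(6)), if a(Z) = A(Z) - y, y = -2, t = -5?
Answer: -6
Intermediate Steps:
D(F) = -5 (D(F) = -3 - 2 = -5)
S = -3 (S = 3 - 6 = -3)
A(I) = -5 - I
a(Z) = -3 - Z (a(Z) = (-5 - Z) - 1*(-2) = (-5 - Z) + 2 = -3 - Z)
S*a(D(6)) = -3*(-3 - 1*(-5)) = -3*(-3 + 5) = -3*2 = -6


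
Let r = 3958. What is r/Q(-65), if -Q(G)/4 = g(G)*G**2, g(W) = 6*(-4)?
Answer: 1979/202800 ≈ 0.0097584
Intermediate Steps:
g(W) = -24
Q(G) = 96*G**2 (Q(G) = -(-96)*G**2 = 96*G**2)
r/Q(-65) = 3958/((96*(-65)**2)) = 3958/((96*4225)) = 3958/405600 = 3958*(1/405600) = 1979/202800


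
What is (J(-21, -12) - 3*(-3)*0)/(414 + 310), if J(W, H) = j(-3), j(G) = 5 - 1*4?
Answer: 1/724 ≈ 0.0013812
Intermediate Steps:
j(G) = 1 (j(G) = 5 - 4 = 1)
J(W, H) = 1
(J(-21, -12) - 3*(-3)*0)/(414 + 310) = (1 - 3*(-3)*0)/(414 + 310) = (1 + 9*0)/724 = (1 + 0)*(1/724) = 1*(1/724) = 1/724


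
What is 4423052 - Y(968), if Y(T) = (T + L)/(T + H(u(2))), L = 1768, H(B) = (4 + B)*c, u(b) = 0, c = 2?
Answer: 269806001/61 ≈ 4.4230e+6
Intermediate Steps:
H(B) = 8 + 2*B (H(B) = (4 + B)*2 = 8 + 2*B)
Y(T) = (1768 + T)/(8 + T) (Y(T) = (T + 1768)/(T + (8 + 2*0)) = (1768 + T)/(T + (8 + 0)) = (1768 + T)/(T + 8) = (1768 + T)/(8 + T))
4423052 - Y(968) = 4423052 - (1768 + 968)/(8 + 968) = 4423052 - 2736/976 = 4423052 - 1*171/61 = 4423052 - 171/61 = 269806001/61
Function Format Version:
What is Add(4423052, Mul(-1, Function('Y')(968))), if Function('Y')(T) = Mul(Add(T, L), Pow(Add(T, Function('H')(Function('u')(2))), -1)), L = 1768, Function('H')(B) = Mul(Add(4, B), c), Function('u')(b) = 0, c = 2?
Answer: Rational(269806001, 61) ≈ 4.4230e+6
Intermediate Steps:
Function('H')(B) = Add(8, Mul(2, B)) (Function('H')(B) = Mul(Add(4, B), 2) = Add(8, Mul(2, B)))
Function('Y')(T) = Mul(Pow(Add(8, T), -1), Add(1768, T)) (Function('Y')(T) = Mul(Add(T, 1768), Pow(Add(T, Add(8, Mul(2, 0))), -1)) = Mul(Add(1768, T), Pow(Add(T, Add(8, 0)), -1)) = Mul(Add(1768, T), Pow(Add(T, 8), -1)) = Mul(Add(1768, T), Pow(Add(8, T), -1)) = Mul(Pow(Add(8, T), -1), Add(1768, T)))
Add(4423052, Mul(-1, Function('Y')(968))) = Add(4423052, Mul(-1, Mul(Pow(Add(8, 968), -1), Add(1768, 968)))) = Add(4423052, Mul(-1, Mul(Pow(976, -1), 2736))) = Add(4423052, Mul(-1, Mul(Rational(1, 976), 2736))) = Add(4423052, Mul(-1, Rational(171, 61))) = Add(4423052, Rational(-171, 61)) = Rational(269806001, 61)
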